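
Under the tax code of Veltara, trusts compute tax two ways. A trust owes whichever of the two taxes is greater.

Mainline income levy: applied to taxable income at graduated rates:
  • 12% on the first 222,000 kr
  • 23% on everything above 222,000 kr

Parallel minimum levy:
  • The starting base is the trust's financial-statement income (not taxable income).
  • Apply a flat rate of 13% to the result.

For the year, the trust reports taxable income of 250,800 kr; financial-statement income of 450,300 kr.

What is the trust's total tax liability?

58,539 kr

Parallel minimum levy:
  Base (financial-statement income): 450,300 kr
  450,300 kr × 13% = 58,539 kr

Mainline income levy:
  222,000 kr × 12% = 26,640 kr
  28,800 kr × 23% = 6,624 kr
  → 33,264 kr

58,539 kr > 33,264 kr, so the parallel minimum levy is the binding amount.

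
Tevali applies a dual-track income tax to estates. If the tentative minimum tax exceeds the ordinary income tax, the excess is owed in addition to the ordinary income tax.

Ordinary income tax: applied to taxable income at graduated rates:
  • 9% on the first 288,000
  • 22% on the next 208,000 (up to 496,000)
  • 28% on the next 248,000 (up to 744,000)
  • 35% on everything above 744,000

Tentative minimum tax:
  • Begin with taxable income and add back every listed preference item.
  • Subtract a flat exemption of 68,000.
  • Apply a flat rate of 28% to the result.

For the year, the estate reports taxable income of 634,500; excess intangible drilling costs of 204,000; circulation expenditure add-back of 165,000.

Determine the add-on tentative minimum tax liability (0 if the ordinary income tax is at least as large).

151,480

Ordinary income tax:
  288,000 × 9% = 25,920
  208,000 × 22% = 45,760
  138,500 × 28% = 38,780
  → 110,460

Tentative minimum tax:
  Adjusted income: 634,500 + 204,000 + 165,000 = 1,003,500
  Less exemption 68,000 → base 935,500
  935,500 × 28% = 261,940

Excess of tentative minimum tax over ordinary income tax: 261,940 − 110,460 = 151,480.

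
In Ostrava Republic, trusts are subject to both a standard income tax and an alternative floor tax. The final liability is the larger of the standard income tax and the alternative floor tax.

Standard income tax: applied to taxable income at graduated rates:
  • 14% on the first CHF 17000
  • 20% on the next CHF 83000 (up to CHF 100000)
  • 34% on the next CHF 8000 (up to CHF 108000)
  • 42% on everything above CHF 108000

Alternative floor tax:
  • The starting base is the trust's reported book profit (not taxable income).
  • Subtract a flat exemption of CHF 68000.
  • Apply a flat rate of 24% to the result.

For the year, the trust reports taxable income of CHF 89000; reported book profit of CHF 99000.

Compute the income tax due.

Standard income tax:
  CHF 17000 × 14% = CHF 2380
  CHF 72000 × 20% = CHF 14400
  → CHF 16780

Alternative floor tax:
  Base (reported book profit): CHF 99000
  Less exemption CHF 68000 → base CHF 31000
  CHF 31000 × 24% = CHF 7440

CHF 16780 > CHF 7440, so the standard income tax governs.

CHF 16780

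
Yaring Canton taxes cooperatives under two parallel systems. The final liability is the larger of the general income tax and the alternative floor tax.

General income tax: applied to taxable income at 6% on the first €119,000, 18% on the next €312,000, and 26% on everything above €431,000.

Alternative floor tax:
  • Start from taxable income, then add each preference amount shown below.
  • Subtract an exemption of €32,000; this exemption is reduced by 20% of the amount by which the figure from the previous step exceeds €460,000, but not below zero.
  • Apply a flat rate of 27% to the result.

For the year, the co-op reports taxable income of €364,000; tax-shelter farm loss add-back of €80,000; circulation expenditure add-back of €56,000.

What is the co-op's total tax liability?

General income tax:
  €119,000 × 6% = €7,140
  €245,000 × 18% = €44,100
  → €51,240

Alternative floor tax:
  Adjusted income: €364,000 + €80,000 + €56,000 = €500,000
  Exemption: €32,000 − 20% × (€500,000 − €460,000) = €32,000 − €8,000 = €24,000
  Base: €500,000 − €24,000 = €476,000
  €476,000 × 27% = €128,520

€128,520 > €51,240, so the alternative floor tax is the binding amount.

€128,520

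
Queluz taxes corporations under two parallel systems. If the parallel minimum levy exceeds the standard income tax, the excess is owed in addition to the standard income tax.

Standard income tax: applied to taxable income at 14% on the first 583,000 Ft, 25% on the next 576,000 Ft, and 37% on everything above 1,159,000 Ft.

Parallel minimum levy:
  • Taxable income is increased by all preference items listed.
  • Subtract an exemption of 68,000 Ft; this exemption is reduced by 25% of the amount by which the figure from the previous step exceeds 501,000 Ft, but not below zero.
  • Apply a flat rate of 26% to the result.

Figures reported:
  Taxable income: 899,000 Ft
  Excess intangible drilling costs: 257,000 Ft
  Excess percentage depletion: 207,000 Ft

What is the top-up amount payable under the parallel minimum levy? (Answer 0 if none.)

Standard income tax:
  583,000 Ft × 14% = 81,620 Ft
  316,000 Ft × 25% = 79,000 Ft
  → 160,620 Ft

Parallel minimum levy:
  Adjusted income: 899,000 Ft + 257,000 Ft + 207,000 Ft = 1,363,000 Ft
  Exemption: 25% × (1,363,000 Ft − 501,000 Ft) = 215,500 Ft ≥ 68,000 Ft, so the exemption is fully phased out
  Base: 1,363,000 Ft − 0 Ft = 1,363,000 Ft
  1,363,000 Ft × 26% = 354,380 Ft

Excess of parallel minimum levy over standard income tax: 354,380 Ft − 160,620 Ft = 193,760 Ft.

193,760 Ft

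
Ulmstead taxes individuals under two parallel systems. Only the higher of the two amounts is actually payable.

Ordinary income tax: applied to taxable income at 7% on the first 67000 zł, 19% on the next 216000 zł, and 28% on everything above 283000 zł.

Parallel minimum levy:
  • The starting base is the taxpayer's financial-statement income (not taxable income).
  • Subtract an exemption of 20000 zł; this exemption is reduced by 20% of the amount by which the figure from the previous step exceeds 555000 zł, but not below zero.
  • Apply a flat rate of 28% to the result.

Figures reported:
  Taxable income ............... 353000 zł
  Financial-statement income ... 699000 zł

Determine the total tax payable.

Ordinary income tax:
  67000 zł × 7% = 4690 zł
  216000 zł × 19% = 41040 zł
  70000 zł × 28% = 19600 zł
  → 65330 zł

Parallel minimum levy:
  Base (financial-statement income): 699000 zł
  Exemption: 20% × (699000 zł − 555000 zł) = 28800 zł ≥ 20000 zł, so the exemption is fully phased out
  Base: 699000 zł − 0 zł = 699000 zł
  699000 zł × 28% = 195720 zł

195720 zł > 65330 zł, so the parallel minimum levy is the binding amount.

195720 zł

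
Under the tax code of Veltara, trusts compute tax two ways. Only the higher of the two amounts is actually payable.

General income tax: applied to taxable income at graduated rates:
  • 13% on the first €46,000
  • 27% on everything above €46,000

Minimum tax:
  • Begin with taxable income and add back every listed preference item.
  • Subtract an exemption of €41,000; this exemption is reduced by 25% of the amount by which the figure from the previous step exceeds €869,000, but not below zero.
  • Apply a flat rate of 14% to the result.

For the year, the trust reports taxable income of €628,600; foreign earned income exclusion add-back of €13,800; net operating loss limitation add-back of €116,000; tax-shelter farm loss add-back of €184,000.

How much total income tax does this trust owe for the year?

€163,282

General income tax:
  €46,000 × 13% = €5,980
  €582,600 × 27% = €157,302
  → €163,282

Minimum tax:
  Adjusted income: €628,600 + €13,800 + €116,000 + €184,000 = €942,400
  Exemption: €41,000 − 25% × (€942,400 − €869,000) = €41,000 − €18,350 = €22,650
  Base: €942,400 − €22,650 = €919,750
  €919,750 × 14% = €128,765

€163,282 > €128,765, so the general income tax governs.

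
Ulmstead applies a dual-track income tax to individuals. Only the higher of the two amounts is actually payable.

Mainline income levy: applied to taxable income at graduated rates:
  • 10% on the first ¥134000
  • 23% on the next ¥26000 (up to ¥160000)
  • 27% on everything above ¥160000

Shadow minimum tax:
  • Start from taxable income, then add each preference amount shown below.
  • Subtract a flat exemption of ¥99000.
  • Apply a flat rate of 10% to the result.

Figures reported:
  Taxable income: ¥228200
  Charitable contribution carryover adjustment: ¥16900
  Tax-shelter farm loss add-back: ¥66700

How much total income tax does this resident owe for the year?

¥37794

Shadow minimum tax:
  Adjusted income: ¥228200 + ¥16900 + ¥66700 = ¥311800
  Less exemption ¥99000 → base ¥212800
  ¥212800 × 10% = ¥21280

Mainline income levy:
  ¥134000 × 10% = ¥13400
  ¥26000 × 23% = ¥5980
  ¥68200 × 27% = ¥18414
  → ¥37794

¥37794 > ¥21280, so the mainline income levy governs.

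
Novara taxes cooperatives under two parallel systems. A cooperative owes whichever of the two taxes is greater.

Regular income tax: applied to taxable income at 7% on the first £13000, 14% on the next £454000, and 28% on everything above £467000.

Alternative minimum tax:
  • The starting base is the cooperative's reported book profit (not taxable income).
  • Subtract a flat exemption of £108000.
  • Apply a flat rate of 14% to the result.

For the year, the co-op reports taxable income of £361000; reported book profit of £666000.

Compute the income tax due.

£78120

Alternative minimum tax:
  Base (reported book profit): £666000
  Less exemption £108000 → base £558000
  £558000 × 14% = £78120

Regular income tax:
  £13000 × 7% = £910
  £348000 × 14% = £48720
  → £49630

£78120 > £49630, so the alternative minimum tax is the binding amount.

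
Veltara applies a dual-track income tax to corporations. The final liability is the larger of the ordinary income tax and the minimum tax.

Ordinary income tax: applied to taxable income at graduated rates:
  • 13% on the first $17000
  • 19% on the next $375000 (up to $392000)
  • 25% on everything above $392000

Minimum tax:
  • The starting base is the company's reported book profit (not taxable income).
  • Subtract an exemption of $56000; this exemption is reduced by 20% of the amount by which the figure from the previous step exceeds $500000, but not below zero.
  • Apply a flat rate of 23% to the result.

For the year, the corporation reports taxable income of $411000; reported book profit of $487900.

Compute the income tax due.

Minimum tax:
  Base (reported book profit): $487900
  Exemption: $487900 ≤ $500000, so full $56000 applies
  Base: $487900 − $56000 = $431900
  $431900 × 23% = $99337

Ordinary income tax:
  $17000 × 13% = $2210
  $375000 × 19% = $71250
  $19000 × 25% = $4750
  → $78210

$99337 > $78210, so the minimum tax is the binding amount.

$99337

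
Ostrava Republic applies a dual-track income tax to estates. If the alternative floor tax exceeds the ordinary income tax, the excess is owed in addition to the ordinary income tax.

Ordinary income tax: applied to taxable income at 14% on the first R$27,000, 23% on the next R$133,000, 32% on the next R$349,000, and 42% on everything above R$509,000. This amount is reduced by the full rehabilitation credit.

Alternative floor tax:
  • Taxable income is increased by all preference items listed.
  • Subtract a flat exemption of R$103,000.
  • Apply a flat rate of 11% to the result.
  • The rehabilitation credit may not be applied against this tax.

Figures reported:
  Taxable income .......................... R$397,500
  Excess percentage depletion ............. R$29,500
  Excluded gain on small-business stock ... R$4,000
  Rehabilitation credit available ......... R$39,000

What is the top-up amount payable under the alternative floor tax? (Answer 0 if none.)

R$0

Alternative floor tax:
  Adjusted income: R$397,500 + R$29,500 + R$4,000 = R$431,000
  Less exemption R$103,000 → base R$328,000
  R$328,000 × 11% = R$36,080

Ordinary income tax:
  R$27,000 × 14% = R$3,780
  R$133,000 × 23% = R$30,590
  R$237,500 × 32% = R$76,000
  → R$110,370
  Less rehabilitation credit R$39,000 → R$71,370

R$36,080 ≤ R$71,370, so no add-on is due.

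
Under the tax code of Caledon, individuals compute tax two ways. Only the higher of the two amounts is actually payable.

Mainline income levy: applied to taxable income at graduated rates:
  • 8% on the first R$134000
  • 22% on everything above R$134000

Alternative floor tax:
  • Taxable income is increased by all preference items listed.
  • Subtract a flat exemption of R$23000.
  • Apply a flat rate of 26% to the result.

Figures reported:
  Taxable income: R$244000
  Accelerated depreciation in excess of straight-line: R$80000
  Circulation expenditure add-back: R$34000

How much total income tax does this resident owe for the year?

Mainline income levy:
  R$134000 × 8% = R$10720
  R$110000 × 22% = R$24200
  → R$34920

Alternative floor tax:
  Adjusted income: R$244000 + R$80000 + R$34000 = R$358000
  Less exemption R$23000 → base R$335000
  R$335000 × 26% = R$87100

R$87100 > R$34920, so the alternative floor tax is the binding amount.

R$87100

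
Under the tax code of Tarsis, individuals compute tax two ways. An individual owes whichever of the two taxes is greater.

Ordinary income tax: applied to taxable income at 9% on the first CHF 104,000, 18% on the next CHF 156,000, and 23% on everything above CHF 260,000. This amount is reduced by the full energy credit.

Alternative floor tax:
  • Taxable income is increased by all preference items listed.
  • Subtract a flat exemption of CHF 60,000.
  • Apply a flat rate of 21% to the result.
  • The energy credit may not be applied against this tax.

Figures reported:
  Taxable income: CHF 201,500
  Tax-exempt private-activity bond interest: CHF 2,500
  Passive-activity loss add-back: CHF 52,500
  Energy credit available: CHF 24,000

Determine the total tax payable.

Alternative floor tax:
  Adjusted income: CHF 201,500 + CHF 2,500 + CHF 52,500 = CHF 256,500
  Less exemption CHF 60,000 → base CHF 196,500
  CHF 196,500 × 21% = CHF 41,265

Ordinary income tax:
  CHF 104,000 × 9% = CHF 9,360
  CHF 97,500 × 18% = CHF 17,550
  → CHF 26,910
  Less energy credit CHF 24,000 → CHF 2,910

CHF 41,265 > CHF 2,910, so the alternative floor tax is the binding amount.

CHF 41,265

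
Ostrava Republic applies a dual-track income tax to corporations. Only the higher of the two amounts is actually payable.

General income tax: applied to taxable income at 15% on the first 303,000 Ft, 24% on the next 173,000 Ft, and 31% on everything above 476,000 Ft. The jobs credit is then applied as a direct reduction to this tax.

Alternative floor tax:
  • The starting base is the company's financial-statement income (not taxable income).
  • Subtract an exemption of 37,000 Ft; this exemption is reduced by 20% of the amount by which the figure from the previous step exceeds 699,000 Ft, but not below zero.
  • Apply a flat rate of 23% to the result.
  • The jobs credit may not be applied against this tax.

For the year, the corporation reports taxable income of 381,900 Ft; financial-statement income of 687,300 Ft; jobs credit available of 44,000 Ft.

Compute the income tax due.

149,569 Ft

General income tax:
  303,000 Ft × 15% = 45,450 Ft
  78,900 Ft × 24% = 18,936 Ft
  → 64,386 Ft
  Less jobs credit 44,000 Ft → 20,386 Ft

Alternative floor tax:
  Base (financial-statement income): 687,300 Ft
  Exemption: 687,300 Ft ≤ 699,000 Ft, so full 37,000 Ft applies
  Base: 687,300 Ft − 37,000 Ft = 650,300 Ft
  650,300 Ft × 23% = 149,569 Ft

149,569 Ft > 20,386 Ft, so the alternative floor tax is the binding amount.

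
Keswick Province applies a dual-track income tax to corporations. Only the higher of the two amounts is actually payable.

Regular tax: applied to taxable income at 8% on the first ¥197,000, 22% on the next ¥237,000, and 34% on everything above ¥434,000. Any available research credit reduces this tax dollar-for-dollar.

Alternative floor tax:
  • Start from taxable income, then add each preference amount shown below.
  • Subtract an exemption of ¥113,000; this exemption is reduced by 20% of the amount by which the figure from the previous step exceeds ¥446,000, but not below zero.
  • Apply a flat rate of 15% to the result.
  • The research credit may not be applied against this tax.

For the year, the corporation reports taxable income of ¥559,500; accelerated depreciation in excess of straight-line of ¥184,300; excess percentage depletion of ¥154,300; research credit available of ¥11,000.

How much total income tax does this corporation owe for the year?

Alternative floor tax:
  Adjusted income: ¥559,500 + ¥184,300 + ¥154,300 = ¥898,100
  Exemption: ¥113,000 − 20% × (¥898,100 − ¥446,000) = ¥113,000 − ¥90,420 = ¥22,580
  Base: ¥898,100 − ¥22,580 = ¥875,520
  ¥875,520 × 15% = ¥131,328

Regular tax:
  ¥197,000 × 8% = ¥15,760
  ¥237,000 × 22% = ¥52,140
  ¥125,500 × 34% = ¥42,670
  → ¥110,570
  Less research credit ¥11,000 → ¥99,570

¥131,328 > ¥99,570, so the alternative floor tax is the binding amount.

¥131,328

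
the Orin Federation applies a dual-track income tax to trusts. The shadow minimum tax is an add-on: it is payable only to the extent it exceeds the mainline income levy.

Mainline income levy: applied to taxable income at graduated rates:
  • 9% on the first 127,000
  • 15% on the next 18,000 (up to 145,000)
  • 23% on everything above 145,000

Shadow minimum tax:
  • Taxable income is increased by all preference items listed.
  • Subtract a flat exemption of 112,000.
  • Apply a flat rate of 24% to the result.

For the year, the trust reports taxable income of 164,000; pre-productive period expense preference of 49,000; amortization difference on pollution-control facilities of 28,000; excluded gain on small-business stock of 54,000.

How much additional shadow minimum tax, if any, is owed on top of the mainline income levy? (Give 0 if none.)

Shadow minimum tax:
  Adjusted income: 164,000 + 49,000 + 28,000 + 54,000 = 295,000
  Less exemption 112,000 → base 183,000
  183,000 × 24% = 43,920

Mainline income levy:
  127,000 × 9% = 11,430
  18,000 × 15% = 2,700
  19,000 × 23% = 4,370
  → 18,500

Excess of shadow minimum tax over mainline income levy: 43,920 − 18,500 = 25,420.

25,420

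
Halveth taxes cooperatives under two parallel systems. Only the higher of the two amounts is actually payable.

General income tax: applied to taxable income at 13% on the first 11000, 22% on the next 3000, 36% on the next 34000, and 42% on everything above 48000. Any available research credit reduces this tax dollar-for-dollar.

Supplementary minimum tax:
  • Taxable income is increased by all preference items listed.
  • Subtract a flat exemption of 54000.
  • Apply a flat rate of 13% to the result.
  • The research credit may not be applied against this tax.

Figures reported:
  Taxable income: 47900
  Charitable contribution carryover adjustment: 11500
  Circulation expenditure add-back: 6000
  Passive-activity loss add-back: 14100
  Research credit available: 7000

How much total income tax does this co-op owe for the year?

Supplementary minimum tax:
  Adjusted income: 47900 + 11500 + 6000 + 14100 = 79500
  Less exemption 54000 → base 25500
  25500 × 13% = 3315

General income tax:
  11000 × 13% = 1430
  3000 × 22% = 660
  33900 × 36% = 12204
  → 14294
  Less research credit 7000 → 7294

7294 > 3315, so the general income tax governs.

7294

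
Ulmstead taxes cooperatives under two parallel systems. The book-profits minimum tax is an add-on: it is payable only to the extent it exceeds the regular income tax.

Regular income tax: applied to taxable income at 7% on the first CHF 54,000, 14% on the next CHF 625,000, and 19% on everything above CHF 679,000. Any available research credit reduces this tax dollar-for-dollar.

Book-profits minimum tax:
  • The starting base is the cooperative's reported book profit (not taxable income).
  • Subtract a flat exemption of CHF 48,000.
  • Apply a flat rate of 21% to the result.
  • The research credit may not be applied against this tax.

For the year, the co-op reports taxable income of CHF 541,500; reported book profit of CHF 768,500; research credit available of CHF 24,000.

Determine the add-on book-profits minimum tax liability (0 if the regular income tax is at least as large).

CHF 103,275

Regular income tax:
  CHF 54,000 × 7% = CHF 3,780
  CHF 487,500 × 14% = CHF 68,250
  → CHF 72,030
  Less research credit CHF 24,000 → CHF 48,030

Book-profits minimum tax:
  Base (reported book profit): CHF 768,500
  Less exemption CHF 48,000 → base CHF 720,500
  CHF 720,500 × 21% = CHF 151,305

Excess of book-profits minimum tax over regular income tax: CHF 151,305 − CHF 48,030 = CHF 103,275.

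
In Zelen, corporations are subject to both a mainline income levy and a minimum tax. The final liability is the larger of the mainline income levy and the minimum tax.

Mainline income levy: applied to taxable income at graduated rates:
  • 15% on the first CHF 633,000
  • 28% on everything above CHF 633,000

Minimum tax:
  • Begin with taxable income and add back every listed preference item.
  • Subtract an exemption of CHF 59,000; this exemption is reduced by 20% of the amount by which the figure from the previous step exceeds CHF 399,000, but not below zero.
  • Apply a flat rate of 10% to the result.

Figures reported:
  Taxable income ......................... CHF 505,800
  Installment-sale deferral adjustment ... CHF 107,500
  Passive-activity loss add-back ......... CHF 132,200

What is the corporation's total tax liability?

CHF 75,870

Mainline income levy:
  CHF 505,800 × 15% = CHF 75,870

Minimum tax:
  Adjusted income: CHF 505,800 + CHF 107,500 + CHF 132,200 = CHF 745,500
  Exemption: 20% × (CHF 745,500 − CHF 399,000) = CHF 69,300 ≥ CHF 59,000, so the exemption is fully phased out
  Base: CHF 745,500 − CHF 0 = CHF 745,500
  CHF 745,500 × 10% = CHF 74,550

CHF 75,870 > CHF 74,550, so the mainline income levy governs.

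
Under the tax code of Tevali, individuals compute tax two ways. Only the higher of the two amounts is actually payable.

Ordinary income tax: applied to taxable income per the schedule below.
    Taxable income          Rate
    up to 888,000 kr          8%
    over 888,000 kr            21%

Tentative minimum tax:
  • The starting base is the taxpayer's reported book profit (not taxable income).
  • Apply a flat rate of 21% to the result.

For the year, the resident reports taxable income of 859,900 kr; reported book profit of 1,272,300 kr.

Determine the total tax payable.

Ordinary income tax:
  859,900 kr × 8% = 68,792 kr

Tentative minimum tax:
  Base (reported book profit): 1,272,300 kr
  1,272,300 kr × 21% = 267,183 kr

267,183 kr > 68,792 kr, so the tentative minimum tax is the binding amount.

267,183 kr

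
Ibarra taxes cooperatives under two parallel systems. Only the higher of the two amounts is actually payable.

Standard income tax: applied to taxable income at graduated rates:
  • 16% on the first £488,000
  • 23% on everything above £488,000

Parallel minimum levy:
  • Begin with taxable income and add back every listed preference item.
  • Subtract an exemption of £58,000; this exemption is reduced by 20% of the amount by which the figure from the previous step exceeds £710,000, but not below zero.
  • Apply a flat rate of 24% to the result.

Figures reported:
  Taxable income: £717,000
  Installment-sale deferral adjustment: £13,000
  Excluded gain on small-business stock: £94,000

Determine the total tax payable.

Parallel minimum levy:
  Adjusted income: £717,000 + £13,000 + £94,000 = £824,000
  Exemption: £58,000 − 20% × (£824,000 − £710,000) = £58,000 − £22,800 = £35,200
  Base: £824,000 − £35,200 = £788,800
  £788,800 × 24% = £189,312

Standard income tax:
  £488,000 × 16% = £78,080
  £229,000 × 23% = £52,670
  → £130,750

£189,312 > £130,750, so the parallel minimum levy is the binding amount.

£189,312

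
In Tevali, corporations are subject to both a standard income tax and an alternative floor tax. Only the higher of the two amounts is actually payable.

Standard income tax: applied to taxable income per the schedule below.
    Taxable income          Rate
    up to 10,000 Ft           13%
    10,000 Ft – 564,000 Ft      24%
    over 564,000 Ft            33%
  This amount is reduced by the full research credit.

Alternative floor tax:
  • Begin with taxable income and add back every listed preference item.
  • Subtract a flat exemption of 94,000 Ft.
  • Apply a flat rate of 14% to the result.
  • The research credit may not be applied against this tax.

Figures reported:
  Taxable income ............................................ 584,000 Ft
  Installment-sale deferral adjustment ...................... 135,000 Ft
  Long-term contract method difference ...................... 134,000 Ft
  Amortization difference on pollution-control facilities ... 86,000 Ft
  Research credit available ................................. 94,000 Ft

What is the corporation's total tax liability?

118,300 Ft

Standard income tax:
  10,000 Ft × 13% = 1,300 Ft
  554,000 Ft × 24% = 132,960 Ft
  20,000 Ft × 33% = 6,600 Ft
  → 140,860 Ft
  Less research credit 94,000 Ft → 46,860 Ft

Alternative floor tax:
  Adjusted income: 584,000 Ft + 135,000 Ft + 134,000 Ft + 86,000 Ft = 939,000 Ft
  Less exemption 94,000 Ft → base 845,000 Ft
  845,000 Ft × 14% = 118,300 Ft

118,300 Ft > 46,860 Ft, so the alternative floor tax is the binding amount.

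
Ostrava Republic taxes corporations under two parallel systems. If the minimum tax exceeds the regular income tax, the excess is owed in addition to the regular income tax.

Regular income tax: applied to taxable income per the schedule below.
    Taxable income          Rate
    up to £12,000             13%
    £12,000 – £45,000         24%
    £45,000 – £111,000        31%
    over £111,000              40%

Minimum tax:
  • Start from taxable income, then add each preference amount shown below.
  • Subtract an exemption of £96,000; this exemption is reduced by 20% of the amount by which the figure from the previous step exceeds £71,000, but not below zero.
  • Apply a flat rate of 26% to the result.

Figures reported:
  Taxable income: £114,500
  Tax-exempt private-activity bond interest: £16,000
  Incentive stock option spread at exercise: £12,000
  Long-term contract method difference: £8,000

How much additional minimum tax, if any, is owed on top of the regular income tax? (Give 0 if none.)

Minimum tax:
  Adjusted income: £114,500 + £16,000 + £12,000 + £8,000 = £150,500
  Exemption: £96,000 − 20% × (£150,500 − £71,000) = £96,000 − £15,900 = £80,100
  Base: £150,500 − £80,100 = £70,400
  £70,400 × 26% = £18,304

Regular income tax:
  £12,000 × 13% = £1,560
  £33,000 × 24% = £7,920
  £66,000 × 31% = £20,460
  £3,500 × 40% = £1,400
  → £31,340

£18,304 ≤ £31,340, so no add-on is due.

£0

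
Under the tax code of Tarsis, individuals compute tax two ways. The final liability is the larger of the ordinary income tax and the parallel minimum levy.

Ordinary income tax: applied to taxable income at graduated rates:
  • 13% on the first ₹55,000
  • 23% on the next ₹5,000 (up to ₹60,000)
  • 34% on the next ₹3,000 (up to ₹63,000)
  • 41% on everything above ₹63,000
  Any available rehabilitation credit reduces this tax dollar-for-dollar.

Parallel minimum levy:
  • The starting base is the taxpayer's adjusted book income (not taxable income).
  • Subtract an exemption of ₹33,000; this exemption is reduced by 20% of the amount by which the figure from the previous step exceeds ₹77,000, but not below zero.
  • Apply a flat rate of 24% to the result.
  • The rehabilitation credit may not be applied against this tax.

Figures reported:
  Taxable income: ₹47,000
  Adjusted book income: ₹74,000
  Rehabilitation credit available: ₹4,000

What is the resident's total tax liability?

Ordinary income tax:
  ₹47,000 × 13% = ₹6,110
  Less rehabilitation credit ₹4,000 → ₹2,110

Parallel minimum levy:
  Base (adjusted book income): ₹74,000
  Exemption: ₹74,000 ≤ ₹77,000, so full ₹33,000 applies
  Base: ₹74,000 − ₹33,000 = ₹41,000
  ₹41,000 × 24% = ₹9,840

₹9,840 > ₹2,110, so the parallel minimum levy is the binding amount.

₹9,840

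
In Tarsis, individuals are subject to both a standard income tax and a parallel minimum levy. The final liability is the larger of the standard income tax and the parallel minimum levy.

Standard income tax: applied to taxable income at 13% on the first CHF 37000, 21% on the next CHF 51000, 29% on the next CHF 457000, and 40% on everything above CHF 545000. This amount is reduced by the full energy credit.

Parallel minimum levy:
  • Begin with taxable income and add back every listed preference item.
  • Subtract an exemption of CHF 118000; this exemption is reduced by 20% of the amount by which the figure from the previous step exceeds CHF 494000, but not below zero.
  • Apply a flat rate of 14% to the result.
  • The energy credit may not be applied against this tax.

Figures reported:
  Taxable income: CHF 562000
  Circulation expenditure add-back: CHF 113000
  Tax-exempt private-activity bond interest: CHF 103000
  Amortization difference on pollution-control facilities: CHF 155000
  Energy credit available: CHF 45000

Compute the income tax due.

Parallel minimum levy:
  Adjusted income: CHF 562000 + CHF 113000 + CHF 103000 + CHF 155000 = CHF 933000
  Exemption: CHF 118000 − 20% × (CHF 933000 − CHF 494000) = CHF 118000 − CHF 87800 = CHF 30200
  Base: CHF 933000 − CHF 30200 = CHF 902800
  CHF 902800 × 14% = CHF 126392

Standard income tax:
  CHF 37000 × 13% = CHF 4810
  CHF 51000 × 21% = CHF 10710
  CHF 457000 × 29% = CHF 132530
  CHF 17000 × 40% = CHF 6800
  → CHF 154850
  Less energy credit CHF 45000 → CHF 109850

CHF 126392 > CHF 109850, so the parallel minimum levy is the binding amount.

CHF 126392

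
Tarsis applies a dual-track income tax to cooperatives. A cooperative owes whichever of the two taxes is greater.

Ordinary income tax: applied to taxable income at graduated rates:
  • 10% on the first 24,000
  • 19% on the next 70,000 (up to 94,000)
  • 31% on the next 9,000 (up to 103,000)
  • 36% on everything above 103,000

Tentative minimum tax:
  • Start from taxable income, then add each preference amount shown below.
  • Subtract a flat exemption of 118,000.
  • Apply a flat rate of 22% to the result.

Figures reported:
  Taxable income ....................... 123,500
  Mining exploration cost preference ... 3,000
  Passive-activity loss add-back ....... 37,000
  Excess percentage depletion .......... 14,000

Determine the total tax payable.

Tentative minimum tax:
  Adjusted income: 123,500 + 3,000 + 37,000 + 14,000 = 177,500
  Less exemption 118,000 → base 59,500
  59,500 × 22% = 13,090

Ordinary income tax:
  24,000 × 10% = 2,400
  70,000 × 19% = 13,300
  9,000 × 31% = 2,790
  20,500 × 36% = 7,380
  → 25,870

25,870 > 13,090, so the ordinary income tax governs.

25,870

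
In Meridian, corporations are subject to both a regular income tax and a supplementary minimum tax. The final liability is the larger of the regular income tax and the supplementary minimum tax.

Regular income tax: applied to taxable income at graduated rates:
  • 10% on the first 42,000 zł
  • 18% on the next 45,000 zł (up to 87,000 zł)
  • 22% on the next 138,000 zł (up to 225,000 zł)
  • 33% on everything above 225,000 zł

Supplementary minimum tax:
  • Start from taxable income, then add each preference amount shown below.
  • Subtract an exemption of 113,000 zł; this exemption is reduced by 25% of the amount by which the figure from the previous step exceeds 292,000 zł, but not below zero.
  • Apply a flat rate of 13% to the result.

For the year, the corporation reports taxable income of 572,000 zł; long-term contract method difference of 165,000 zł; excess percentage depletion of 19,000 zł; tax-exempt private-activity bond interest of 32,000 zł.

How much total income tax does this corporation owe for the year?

Regular income tax:
  42,000 zł × 10% = 4,200 zł
  45,000 zł × 18% = 8,100 zł
  138,000 zł × 22% = 30,360 zł
  347,000 zł × 33% = 114,510 zł
  → 157,170 zł

Supplementary minimum tax:
  Adjusted income: 572,000 zł + 165,000 zł + 19,000 zł + 32,000 zł = 788,000 zł
  Exemption: 25% × (788,000 zł − 292,000 zł) = 124,000 zł ≥ 113,000 zł, so the exemption is fully phased out
  Base: 788,000 zł − 0 zł = 788,000 zł
  788,000 zł × 13% = 102,440 zł

157,170 zł > 102,440 zł, so the regular income tax governs.

157,170 zł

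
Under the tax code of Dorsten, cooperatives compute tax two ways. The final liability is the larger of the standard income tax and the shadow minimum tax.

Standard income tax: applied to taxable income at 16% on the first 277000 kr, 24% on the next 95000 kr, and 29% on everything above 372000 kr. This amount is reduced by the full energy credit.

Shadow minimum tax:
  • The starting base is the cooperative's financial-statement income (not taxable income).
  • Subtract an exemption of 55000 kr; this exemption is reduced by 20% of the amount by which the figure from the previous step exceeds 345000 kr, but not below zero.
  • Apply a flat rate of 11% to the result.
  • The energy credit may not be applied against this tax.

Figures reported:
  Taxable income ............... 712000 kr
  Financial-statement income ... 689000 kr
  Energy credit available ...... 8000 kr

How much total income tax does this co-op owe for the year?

157720 kr

Standard income tax:
  277000 kr × 16% = 44320 kr
  95000 kr × 24% = 22800 kr
  340000 kr × 29% = 98600 kr
  → 165720 kr
  Less energy credit 8000 kr → 157720 kr

Shadow minimum tax:
  Base (financial-statement income): 689000 kr
  Exemption: 20% × (689000 kr − 345000 kr) = 68800 kr ≥ 55000 kr, so the exemption is fully phased out
  Base: 689000 kr − 0 kr = 689000 kr
  689000 kr × 11% = 75790 kr

157720 kr > 75790 kr, so the standard income tax governs.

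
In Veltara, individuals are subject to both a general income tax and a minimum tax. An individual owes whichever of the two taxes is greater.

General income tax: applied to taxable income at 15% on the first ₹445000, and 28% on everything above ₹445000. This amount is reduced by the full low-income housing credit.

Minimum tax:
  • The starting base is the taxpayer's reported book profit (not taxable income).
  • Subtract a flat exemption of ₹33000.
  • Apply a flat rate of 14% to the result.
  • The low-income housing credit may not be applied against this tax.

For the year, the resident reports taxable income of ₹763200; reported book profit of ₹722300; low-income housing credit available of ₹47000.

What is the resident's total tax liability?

₹108846

General income tax:
  ₹445000 × 15% = ₹66750
  ₹318200 × 28% = ₹89096
  → ₹155846
  Less low-income housing credit ₹47000 → ₹108846

Minimum tax:
  Base (reported book profit): ₹722300
  Less exemption ₹33000 → base ₹689300
  ₹689300 × 14% = ₹96502

₹108846 > ₹96502, so the general income tax governs.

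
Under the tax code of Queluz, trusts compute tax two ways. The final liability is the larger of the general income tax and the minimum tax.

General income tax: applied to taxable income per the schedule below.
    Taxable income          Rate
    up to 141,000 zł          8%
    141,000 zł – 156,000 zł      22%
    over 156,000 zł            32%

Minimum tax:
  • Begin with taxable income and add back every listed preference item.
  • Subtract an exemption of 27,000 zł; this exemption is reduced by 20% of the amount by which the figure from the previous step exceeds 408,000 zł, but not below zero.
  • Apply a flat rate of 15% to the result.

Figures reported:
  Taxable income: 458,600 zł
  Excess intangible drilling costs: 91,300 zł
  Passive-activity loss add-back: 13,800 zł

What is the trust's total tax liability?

111,412 zł

Minimum tax:
  Adjusted income: 458,600 zł + 91,300 zł + 13,800 zł = 563,700 zł
  Exemption: 20% × (563,700 zł − 408,000 zł) = 31,140 zł ≥ 27,000 zł, so the exemption is fully phased out
  Base: 563,700 zł − 0 zł = 563,700 zł
  563,700 zł × 15% = 84,555 zł

General income tax:
  141,000 zł × 8% = 11,280 zł
  15,000 zł × 22% = 3,300 zł
  302,600 zł × 32% = 96,832 zł
  → 111,412 zł

111,412 zł > 84,555 zł, so the general income tax governs.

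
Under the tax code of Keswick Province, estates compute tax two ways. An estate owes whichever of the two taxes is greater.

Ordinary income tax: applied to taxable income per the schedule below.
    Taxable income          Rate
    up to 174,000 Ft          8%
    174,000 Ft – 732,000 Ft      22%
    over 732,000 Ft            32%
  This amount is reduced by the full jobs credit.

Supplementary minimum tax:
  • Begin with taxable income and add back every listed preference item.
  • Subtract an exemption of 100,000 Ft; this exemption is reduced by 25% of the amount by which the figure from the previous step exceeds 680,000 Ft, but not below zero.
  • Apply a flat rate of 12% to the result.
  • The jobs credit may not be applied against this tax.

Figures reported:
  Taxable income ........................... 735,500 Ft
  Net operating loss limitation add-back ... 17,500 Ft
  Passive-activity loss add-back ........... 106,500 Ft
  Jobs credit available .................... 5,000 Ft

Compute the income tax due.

132,800 Ft

Supplementary minimum tax:
  Adjusted income: 735,500 Ft + 17,500 Ft + 106,500 Ft = 859,500 Ft
  Exemption: 100,000 Ft − 25% × (859,500 Ft − 680,000 Ft) = 100,000 Ft − 44,875 Ft = 55,125 Ft
  Base: 859,500 Ft − 55,125 Ft = 804,375 Ft
  804,375 Ft × 12% = 96,525 Ft

Ordinary income tax:
  174,000 Ft × 8% = 13,920 Ft
  558,000 Ft × 22% = 122,760 Ft
  3,500 Ft × 32% = 1,120 Ft
  → 137,800 Ft
  Less jobs credit 5,000 Ft → 132,800 Ft

132,800 Ft > 96,525 Ft, so the ordinary income tax governs.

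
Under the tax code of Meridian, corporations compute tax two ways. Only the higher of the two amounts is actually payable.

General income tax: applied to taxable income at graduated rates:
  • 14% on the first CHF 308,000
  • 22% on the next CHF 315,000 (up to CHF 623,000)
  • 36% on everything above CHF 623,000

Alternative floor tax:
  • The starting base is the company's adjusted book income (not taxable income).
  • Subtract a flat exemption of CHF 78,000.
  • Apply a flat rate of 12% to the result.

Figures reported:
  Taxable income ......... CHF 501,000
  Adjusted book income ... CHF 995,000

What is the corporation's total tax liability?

CHF 110,040

General income tax:
  CHF 308,000 × 14% = CHF 43,120
  CHF 193,000 × 22% = CHF 42,460
  → CHF 85,580

Alternative floor tax:
  Base (adjusted book income): CHF 995,000
  Less exemption CHF 78,000 → base CHF 917,000
  CHF 917,000 × 12% = CHF 110,040

CHF 110,040 > CHF 85,580, so the alternative floor tax is the binding amount.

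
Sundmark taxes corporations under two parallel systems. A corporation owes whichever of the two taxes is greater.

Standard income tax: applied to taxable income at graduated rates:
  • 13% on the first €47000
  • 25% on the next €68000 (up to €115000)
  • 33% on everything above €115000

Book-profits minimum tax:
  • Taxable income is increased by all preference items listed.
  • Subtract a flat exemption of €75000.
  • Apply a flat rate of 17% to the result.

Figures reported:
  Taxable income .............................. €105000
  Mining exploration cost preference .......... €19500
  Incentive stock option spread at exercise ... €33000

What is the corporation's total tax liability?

Book-profits minimum tax:
  Adjusted income: €105000 + €19500 + €33000 = €157500
  Less exemption €75000 → base €82500
  €82500 × 17% = €14025

Standard income tax:
  €47000 × 13% = €6110
  €58000 × 25% = €14500
  → €20610

€20610 > €14025, so the standard income tax governs.

€20610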